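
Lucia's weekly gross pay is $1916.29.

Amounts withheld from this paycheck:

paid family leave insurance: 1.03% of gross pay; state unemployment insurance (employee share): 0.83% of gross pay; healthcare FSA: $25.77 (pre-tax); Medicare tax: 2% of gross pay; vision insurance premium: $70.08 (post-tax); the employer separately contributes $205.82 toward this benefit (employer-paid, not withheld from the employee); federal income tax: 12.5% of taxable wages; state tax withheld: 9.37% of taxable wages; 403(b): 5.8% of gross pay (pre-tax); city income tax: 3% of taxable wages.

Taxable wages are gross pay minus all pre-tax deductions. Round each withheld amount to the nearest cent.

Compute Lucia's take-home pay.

$1192.79

403(b): $1916.29 × 0.058 = $111.14
Healthcare FSA: $25.77
Pre-tax total = $111.14 + $25.77 = $136.91
Taxable wages = $1916.29 − $136.91 = $1779.38
State tax withheld: $1779.38 × 0.0937 = $166.73
City income tax: $1779.38 × 0.03 = $53.38
Federal income tax: $1779.38 × 0.125 = $222.42
State unemployment insurance (employee share): $1916.29 × 0.0083 = $15.91
Paid family leave insurance: $1916.29 × 0.0103 = $19.74
Medicare tax: $1916.29 × 0.02 = $38.33
Vision insurance premium: $70.08
(Employer's $205.82 toward vision insurance premium is not withheld from the employee.)
Total deductions = $111.14 + $25.77 + $166.73 + $53.38 + $222.42 + $15.91 + $19.74 + $38.33 + $70.08 = $723.50
Net pay = $1916.29 − $723.50 = $1192.79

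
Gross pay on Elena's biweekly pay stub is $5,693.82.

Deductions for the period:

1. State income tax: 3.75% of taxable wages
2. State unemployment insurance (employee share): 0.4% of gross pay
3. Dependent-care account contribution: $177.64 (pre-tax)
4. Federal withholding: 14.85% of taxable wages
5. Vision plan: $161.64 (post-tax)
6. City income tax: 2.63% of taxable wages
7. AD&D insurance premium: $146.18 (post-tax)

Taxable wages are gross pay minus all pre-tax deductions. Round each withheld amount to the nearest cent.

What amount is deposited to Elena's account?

$4,014.49

Dependent-care account contribution: $177.64
Taxable wages = $5,693.82 − $177.64 = $5,516.18
State income tax: $5,516.18 × 0.0375 = $206.86
City income tax: $5,516.18 × 0.0263 = $145.08
Federal withholding: $5,516.18 × 0.1485 = $819.15
State unemployment insurance (employee share): $5,693.82 × 0.004 = $22.78
AD&D insurance premium: $146.18
Vision plan: $161.64
Total deductions = $177.64 + $206.86 + $145.08 + $819.15 + $22.78 + $146.18 + $161.64 = $1,679.33
Net pay = $5,693.82 − $1,679.33 = $4,014.49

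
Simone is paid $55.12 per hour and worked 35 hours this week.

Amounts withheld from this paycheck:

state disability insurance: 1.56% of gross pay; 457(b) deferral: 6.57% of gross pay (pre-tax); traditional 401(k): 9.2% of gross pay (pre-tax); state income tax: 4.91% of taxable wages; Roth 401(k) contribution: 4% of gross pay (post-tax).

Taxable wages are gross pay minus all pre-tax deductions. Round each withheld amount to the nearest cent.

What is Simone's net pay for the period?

$1,437.90

Gross pay: 35 × $55.12 = $1,929.20
Traditional 401(k): $1,929.20 × 0.092 = $177.49
457(b) deferral: $1,929.20 × 0.0657 = $126.75
Pre-tax total = $177.49 + $126.75 = $304.24
Taxable wages = $1,929.20 − $304.24 = $1,624.96
State income tax: $1,624.96 × 0.0491 = $79.79
State disability insurance: $1,929.20 × 0.0156 = $30.10
Roth 401(k) contribution: $1,929.20 × 0.04 = $77.17
Total deductions = $177.49 + $126.75 + $79.79 + $30.10 + $77.17 = $491.30
Net pay = $1,929.20 − $491.30 = $1,437.90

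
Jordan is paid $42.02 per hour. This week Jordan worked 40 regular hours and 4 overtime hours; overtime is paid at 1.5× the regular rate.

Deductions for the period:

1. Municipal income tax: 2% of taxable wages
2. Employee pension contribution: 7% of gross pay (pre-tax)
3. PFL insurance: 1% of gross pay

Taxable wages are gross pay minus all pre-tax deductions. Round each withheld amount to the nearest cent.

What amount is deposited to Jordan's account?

$1,742.34

Regular pay: 40 × $42.02 = $1,680.80
Overtime pay: 4 × $42.02 × 1.5 = $252.12
Gross pay = $1,680.80 + $252.12 = $1,932.92
Employee pension contribution: $1,932.92 × 0.07 = $135.30
Taxable wages = $1,932.92 − $135.30 = $1,797.62
Municipal income tax: $1,797.62 × 0.02 = $35.95
PFL insurance: $1,932.92 × 0.01 = $19.33
Total deductions = $135.30 + $35.95 + $19.33 = $190.58
Net pay = $1,932.92 − $190.58 = $1,742.34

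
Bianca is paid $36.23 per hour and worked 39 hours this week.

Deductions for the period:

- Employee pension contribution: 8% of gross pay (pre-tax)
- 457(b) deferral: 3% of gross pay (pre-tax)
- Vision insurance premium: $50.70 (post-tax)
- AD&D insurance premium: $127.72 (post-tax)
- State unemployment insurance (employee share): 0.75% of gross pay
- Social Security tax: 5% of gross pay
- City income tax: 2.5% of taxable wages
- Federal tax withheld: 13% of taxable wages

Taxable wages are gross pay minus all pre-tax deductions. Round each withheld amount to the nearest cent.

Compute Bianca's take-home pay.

$802.95

Gross pay: 39 × $36.23 = $1,412.97
457(b) deferral: $1,412.97 × 0.03 = $42.39
Employee pension contribution: $1,412.97 × 0.08 = $113.04
Pre-tax total = $42.39 + $113.04 = $155.43
Taxable wages = $1,412.97 − $155.43 = $1,257.54
Federal tax withheld: $1,257.54 × 0.13 = $163.48
City income tax: $1,257.54 × 0.025 = $31.44
State unemployment insurance (employee share): $1,412.97 × 0.0075 = $10.60
Social Security tax: $1,412.97 × 0.05 = $70.65
AD&D insurance premium: $127.72
Vision insurance premium: $50.70
Total deductions = $42.39 + $113.04 + $163.48 + $31.44 + $10.60 + $70.65 + $127.72 + $50.70 = $610.02
Net pay = $1,412.97 − $610.02 = $802.95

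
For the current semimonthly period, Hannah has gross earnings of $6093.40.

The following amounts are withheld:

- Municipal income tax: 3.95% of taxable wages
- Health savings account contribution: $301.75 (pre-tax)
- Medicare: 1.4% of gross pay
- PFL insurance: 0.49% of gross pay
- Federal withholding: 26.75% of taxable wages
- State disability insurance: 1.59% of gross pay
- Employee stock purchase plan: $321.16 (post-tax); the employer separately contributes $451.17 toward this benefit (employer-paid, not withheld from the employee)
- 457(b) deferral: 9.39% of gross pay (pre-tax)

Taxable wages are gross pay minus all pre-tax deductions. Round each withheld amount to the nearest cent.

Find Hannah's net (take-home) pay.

$3083.88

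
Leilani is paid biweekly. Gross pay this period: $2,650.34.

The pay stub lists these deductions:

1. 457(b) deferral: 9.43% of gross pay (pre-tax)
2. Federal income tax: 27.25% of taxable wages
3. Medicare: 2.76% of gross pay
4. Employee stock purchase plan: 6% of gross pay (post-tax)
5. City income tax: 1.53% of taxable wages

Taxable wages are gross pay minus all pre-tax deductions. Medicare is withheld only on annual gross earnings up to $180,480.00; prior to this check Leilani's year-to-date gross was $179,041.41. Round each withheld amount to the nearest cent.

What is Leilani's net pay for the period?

$1,510.84

457(b) deferral: $2,650.34 × 0.0943 = $249.93
Taxable wages = $2,650.34 − $249.93 = $2,400.41
Federal income tax: $2,400.41 × 0.2725 = $654.11
City income tax: $2,400.41 × 0.0153 = $36.73
Medicare: only $180,480.00 − $179,041.41 = $1,438.59 of this check is subject → $1,438.59 × 0.0276 = $39.71
Employee stock purchase plan: $2,650.34 × 0.06 = $159.02
Total deductions = $249.93 + $654.11 + $36.73 + $39.71 + $159.02 = $1,139.50
Net pay = $2,650.34 − $1,139.50 = $1,510.84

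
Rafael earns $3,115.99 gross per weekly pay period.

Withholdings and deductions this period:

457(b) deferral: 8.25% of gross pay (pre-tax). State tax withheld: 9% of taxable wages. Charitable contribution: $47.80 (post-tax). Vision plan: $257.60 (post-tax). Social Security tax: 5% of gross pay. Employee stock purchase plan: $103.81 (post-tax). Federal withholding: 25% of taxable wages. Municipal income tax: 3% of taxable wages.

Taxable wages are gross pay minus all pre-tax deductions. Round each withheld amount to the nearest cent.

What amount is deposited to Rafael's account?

$1,236.11

457(b) deferral: $3,115.99 × 0.0825 = $257.07
Taxable wages = $3,115.99 − $257.07 = $2,858.92
Federal withholding: $2,858.92 × 0.25 = $714.73
Municipal income tax: $2,858.92 × 0.03 = $85.77
State tax withheld: $2,858.92 × 0.09 = $257.30
Social Security tax: $3,115.99 × 0.05 = $155.80
Charitable contribution: $47.80
Employee stock purchase plan: $103.81
Vision plan: $257.60
Total deductions = $257.07 + $714.73 + $85.77 + $257.30 + $155.80 + $47.80 + $103.81 + $257.60 = $1,879.88
Net pay = $3,115.99 − $1,879.88 = $1,236.11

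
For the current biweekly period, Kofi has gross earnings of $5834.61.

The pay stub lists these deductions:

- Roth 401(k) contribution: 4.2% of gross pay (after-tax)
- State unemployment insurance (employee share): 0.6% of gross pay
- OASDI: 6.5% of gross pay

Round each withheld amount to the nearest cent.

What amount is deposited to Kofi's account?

OASDI: $5834.61 × 0.065 = $379.25
State unemployment insurance (employee share): $5834.61 × 0.006 = $35.01
Roth 401(k) contribution: $5834.61 × 0.042 = $245.05
Total deductions = $379.25 + $35.01 + $245.05 = $659.31
Net pay = $5834.61 − $659.31 = $5175.30

$5175.30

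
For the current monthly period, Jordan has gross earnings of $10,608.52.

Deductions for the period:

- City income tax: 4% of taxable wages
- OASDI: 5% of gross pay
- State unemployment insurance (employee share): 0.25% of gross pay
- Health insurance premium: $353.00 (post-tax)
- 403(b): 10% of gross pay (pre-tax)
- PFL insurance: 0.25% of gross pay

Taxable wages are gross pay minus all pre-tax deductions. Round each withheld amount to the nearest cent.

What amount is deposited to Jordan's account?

$8,229.29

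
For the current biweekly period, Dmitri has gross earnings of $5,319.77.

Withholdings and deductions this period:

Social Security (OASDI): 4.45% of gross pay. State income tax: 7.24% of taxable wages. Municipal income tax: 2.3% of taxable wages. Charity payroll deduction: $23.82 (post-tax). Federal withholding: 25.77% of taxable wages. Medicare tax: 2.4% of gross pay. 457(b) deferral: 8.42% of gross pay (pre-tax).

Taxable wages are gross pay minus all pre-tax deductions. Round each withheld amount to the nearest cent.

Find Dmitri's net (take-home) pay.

$2,763.38

457(b) deferral: $5,319.77 × 0.0842 = $447.92
Taxable wages = $5,319.77 − $447.92 = $4,871.85
Federal withholding: $4,871.85 × 0.2577 = $1,255.48
State income tax: $4,871.85 × 0.0724 = $352.72
Municipal income tax: $4,871.85 × 0.023 = $112.05
Social Security (OASDI): $5,319.77 × 0.0445 = $236.73
Medicare tax: $5,319.77 × 0.024 = $127.67
Charity payroll deduction: $23.82
Total deductions = $447.92 + $1,255.48 + $352.72 + $112.05 + $236.73 + $127.67 + $23.82 = $2,556.39
Net pay = $5,319.77 − $2,556.39 = $2,763.38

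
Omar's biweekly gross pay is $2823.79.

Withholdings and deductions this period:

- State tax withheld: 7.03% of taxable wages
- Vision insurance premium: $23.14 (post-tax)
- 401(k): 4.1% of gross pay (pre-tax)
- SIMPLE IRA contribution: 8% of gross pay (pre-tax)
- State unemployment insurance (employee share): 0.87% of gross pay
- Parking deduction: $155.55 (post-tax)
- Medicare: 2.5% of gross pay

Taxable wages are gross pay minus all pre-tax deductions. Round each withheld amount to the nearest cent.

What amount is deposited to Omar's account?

401(k): $2823.79 × 0.041 = $115.78
SIMPLE IRA contribution: $2823.79 × 0.08 = $225.90
Pre-tax total = $115.78 + $225.90 = $341.68
Taxable wages = $2823.79 − $341.68 = $2482.11
State tax withheld: $2482.11 × 0.0703 = $174.49
Medicare: $2823.79 × 0.025 = $70.59
State unemployment insurance (employee share): $2823.79 × 0.0087 = $24.57
Parking deduction: $155.55
Vision insurance premium: $23.14
Total deductions = $115.78 + $225.90 + $174.49 + $70.59 + $24.57 + $155.55 + $23.14 = $790.02
Net pay = $2823.79 − $790.02 = $2033.77

$2033.77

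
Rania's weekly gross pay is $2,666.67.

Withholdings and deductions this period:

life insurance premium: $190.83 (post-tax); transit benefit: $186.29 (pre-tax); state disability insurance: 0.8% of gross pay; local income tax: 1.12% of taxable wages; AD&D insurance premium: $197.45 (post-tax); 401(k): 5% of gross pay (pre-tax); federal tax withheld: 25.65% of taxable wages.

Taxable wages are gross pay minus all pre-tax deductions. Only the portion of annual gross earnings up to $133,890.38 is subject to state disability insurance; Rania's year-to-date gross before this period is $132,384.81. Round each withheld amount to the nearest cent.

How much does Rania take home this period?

$1,318.42

Transit benefit: $186.29
401(k): $2,666.67 × 0.05 = $133.33
Pre-tax total = $186.29 + $133.33 = $319.62
Taxable wages = $2,666.67 − $319.62 = $2,347.05
Local income tax: $2,347.05 × 0.0112 = $26.29
Federal tax withheld: $2,347.05 × 0.2565 = $602.02
State disability insurance: only $133,890.38 − $132,384.81 = $1,505.57 of this check is subject → $1,505.57 × 0.008 = $12.04
Life insurance premium: $190.83
AD&D insurance premium: $197.45
Total deductions = $186.29 + $133.33 + $26.29 + $602.02 + $12.04 + $190.83 + $197.45 = $1,348.25
Net pay = $2,666.67 − $1,348.25 = $1,318.42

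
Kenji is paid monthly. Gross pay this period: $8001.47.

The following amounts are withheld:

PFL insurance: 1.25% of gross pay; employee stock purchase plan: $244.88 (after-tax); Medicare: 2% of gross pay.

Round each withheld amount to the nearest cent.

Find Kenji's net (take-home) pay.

$7496.54

PFL insurance: $8001.47 × 0.0125 = $100.02
Medicare: $8001.47 × 0.02 = $160.03
Employee stock purchase plan: $244.88
Total deductions = $100.02 + $160.03 + $244.88 = $504.93
Net pay = $8001.47 − $504.93 = $7496.54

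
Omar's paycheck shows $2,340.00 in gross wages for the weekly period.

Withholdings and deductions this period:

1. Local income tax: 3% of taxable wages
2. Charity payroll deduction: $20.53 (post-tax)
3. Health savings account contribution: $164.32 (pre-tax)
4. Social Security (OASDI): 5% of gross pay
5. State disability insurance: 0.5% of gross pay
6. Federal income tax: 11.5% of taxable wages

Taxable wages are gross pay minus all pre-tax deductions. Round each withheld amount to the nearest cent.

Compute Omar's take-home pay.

$1,710.98

Health savings account contribution: $164.32
Taxable wages = $2,340.00 − $164.32 = $2,175.68
Federal income tax: $2,175.68 × 0.115 = $250.20
Local income tax: $2,175.68 × 0.03 = $65.27
Social Security (OASDI): $2,340.00 × 0.05 = $117.00
State disability insurance: $2,340.00 × 0.005 = $11.70
Charity payroll deduction: $20.53
Total deductions = $164.32 + $250.20 + $65.27 + $117.00 + $11.70 + $20.53 = $629.02
Net pay = $2,340.00 − $629.02 = $1,710.98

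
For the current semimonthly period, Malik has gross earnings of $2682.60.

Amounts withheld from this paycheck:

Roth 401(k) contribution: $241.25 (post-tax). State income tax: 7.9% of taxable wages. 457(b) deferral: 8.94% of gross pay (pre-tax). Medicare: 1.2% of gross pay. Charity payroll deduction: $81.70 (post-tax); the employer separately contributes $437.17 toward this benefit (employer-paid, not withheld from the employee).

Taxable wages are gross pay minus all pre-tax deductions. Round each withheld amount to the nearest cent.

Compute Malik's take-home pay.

457(b) deferral: $2682.60 × 0.0894 = $239.82
Taxable wages = $2682.60 − $239.82 = $2442.78
State income tax: $2442.78 × 0.079 = $192.98
Medicare: $2682.60 × 0.012 = $32.19
Roth 401(k) contribution: $241.25
Charity payroll deduction: $81.70
(Employer's $437.17 toward charity payroll deduction is not withheld from the employee.)
Total deductions = $239.82 + $192.98 + $32.19 + $241.25 + $81.70 = $787.94
Net pay = $2682.60 − $787.94 = $1894.66

$1894.66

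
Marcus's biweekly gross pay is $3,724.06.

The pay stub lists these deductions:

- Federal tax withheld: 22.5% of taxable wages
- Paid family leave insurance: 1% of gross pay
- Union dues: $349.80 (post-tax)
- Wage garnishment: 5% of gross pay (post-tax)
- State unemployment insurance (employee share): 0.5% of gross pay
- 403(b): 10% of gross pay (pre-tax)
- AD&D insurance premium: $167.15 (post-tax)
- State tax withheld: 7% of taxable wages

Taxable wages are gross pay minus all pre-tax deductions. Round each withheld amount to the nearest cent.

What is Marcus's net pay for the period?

$1,603.90

403(b): $3,724.06 × 0.1 = $372.41
Taxable wages = $3,724.06 − $372.41 = $3,351.65
Federal tax withheld: $3,351.65 × 0.225 = $754.12
State tax withheld: $3,351.65 × 0.07 = $234.62
State unemployment insurance (employee share): $3,724.06 × 0.005 = $18.62
Paid family leave insurance: $3,724.06 × 0.01 = $37.24
Wage garnishment: $3,724.06 × 0.05 = $186.20
Union dues: $349.80
AD&D insurance premium: $167.15
Total deductions = $372.41 + $754.12 + $234.62 + $18.62 + $37.24 + $186.20 + $349.80 + $167.15 = $2,120.16
Net pay = $3,724.06 − $2,120.16 = $1,603.90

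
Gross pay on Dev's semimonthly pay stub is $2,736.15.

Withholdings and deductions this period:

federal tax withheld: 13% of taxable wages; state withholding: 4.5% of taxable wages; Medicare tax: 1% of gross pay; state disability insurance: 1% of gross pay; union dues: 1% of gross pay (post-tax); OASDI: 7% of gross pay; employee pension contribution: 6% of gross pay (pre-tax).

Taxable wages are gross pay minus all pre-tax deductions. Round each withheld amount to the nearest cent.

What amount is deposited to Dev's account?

Employee pension contribution: $2,736.15 × 0.06 = $164.17
Taxable wages = $2,736.15 − $164.17 = $2,571.98
State withholding: $2,571.98 × 0.045 = $115.74
Federal tax withheld: $2,571.98 × 0.13 = $334.36
Medicare tax: $2,736.15 × 0.01 = $27.36
OASDI: $2,736.15 × 0.07 = $191.53
State disability insurance: $2,736.15 × 0.01 = $27.36
Union dues: $2,736.15 × 0.01 = $27.36
Total deductions = $164.17 + $115.74 + $334.36 + $27.36 + $191.53 + $27.36 + $27.36 = $887.88
Net pay = $2,736.15 − $887.88 = $1,848.27

$1,848.27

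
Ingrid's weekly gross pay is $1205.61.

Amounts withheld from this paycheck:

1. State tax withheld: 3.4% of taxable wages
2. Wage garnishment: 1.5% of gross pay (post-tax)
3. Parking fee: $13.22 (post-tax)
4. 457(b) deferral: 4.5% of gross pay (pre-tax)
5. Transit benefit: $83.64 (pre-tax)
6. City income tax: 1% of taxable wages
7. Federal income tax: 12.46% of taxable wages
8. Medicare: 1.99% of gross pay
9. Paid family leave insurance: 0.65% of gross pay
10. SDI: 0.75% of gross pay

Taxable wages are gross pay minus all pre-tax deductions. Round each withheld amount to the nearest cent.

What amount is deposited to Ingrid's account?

$815.53

Transit benefit: $83.64
457(b) deferral: $1205.61 × 0.045 = $54.25
Pre-tax total = $83.64 + $54.25 = $137.89
Taxable wages = $1205.61 − $137.89 = $1067.72
State tax withheld: $1067.72 × 0.034 = $36.30
City income tax: $1067.72 × 0.01 = $10.68
Federal income tax: $1067.72 × 0.1246 = $133.04
SDI: $1205.61 × 0.0075 = $9.04
Paid family leave insurance: $1205.61 × 0.0065 = $7.84
Medicare: $1205.61 × 0.0199 = $23.99
Wage garnishment: $1205.61 × 0.015 = $18.08
Parking fee: $13.22
Total deductions = $83.64 + $54.25 + $36.30 + $10.68 + $133.04 + $9.04 + $7.84 + $23.99 + $18.08 + $13.22 = $390.08
Net pay = $1205.61 − $390.08 = $815.53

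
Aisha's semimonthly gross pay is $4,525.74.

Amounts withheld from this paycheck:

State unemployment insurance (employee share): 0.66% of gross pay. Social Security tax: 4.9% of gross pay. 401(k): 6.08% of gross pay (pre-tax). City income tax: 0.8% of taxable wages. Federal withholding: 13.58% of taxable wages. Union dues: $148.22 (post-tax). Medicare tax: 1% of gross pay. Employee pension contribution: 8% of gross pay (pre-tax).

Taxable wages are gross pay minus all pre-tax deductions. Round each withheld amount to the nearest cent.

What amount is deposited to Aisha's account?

401(k): $4,525.74 × 0.0608 = $275.16
Employee pension contribution: $4,525.74 × 0.08 = $362.06
Pre-tax total = $275.16 + $362.06 = $637.22
Taxable wages = $4,525.74 − $637.22 = $3,888.52
City income tax: $3,888.52 × 0.008 = $31.11
Federal withholding: $3,888.52 × 0.1358 = $528.06
Social Security tax: $4,525.74 × 0.049 = $221.76
State unemployment insurance (employee share): $4,525.74 × 0.0066 = $29.87
Medicare tax: $4,525.74 × 0.01 = $45.26
Union dues: $148.22
Total deductions = $275.16 + $362.06 + $31.11 + $528.06 + $221.76 + $29.87 + $45.26 + $148.22 = $1,641.50
Net pay = $4,525.74 − $1,641.50 = $2,884.24

$2,884.24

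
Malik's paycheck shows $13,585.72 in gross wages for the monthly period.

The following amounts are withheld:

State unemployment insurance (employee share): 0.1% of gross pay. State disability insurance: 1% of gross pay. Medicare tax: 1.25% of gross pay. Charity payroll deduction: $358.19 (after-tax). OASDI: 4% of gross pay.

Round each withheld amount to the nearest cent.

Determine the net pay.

$12,364.83

OASDI: $13,585.72 × 0.04 = $543.43
Medicare tax: $13,585.72 × 0.0125 = $169.82
State unemployment insurance (employee share): $13,585.72 × 0.001 = $13.59
State disability insurance: $13,585.72 × 0.01 = $135.86
Charity payroll deduction: $358.19
Total deductions = $543.43 + $169.82 + $13.59 + $135.86 + $358.19 = $1,220.89
Net pay = $13,585.72 − $1,220.89 = $12,364.83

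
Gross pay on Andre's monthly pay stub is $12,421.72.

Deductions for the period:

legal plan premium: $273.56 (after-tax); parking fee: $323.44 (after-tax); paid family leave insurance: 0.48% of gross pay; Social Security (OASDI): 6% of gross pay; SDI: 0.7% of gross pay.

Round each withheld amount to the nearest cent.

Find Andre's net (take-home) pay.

$10,932.85

SDI: $12,421.72 × 0.007 = $86.95
Paid family leave insurance: $12,421.72 × 0.0048 = $59.62
Social Security (OASDI): $12,421.72 × 0.06 = $745.30
Legal plan premium: $273.56
Parking fee: $323.44
Total deductions = $86.95 + $59.62 + $745.30 + $273.56 + $323.44 = $1,488.87
Net pay = $12,421.72 − $1,488.87 = $10,932.85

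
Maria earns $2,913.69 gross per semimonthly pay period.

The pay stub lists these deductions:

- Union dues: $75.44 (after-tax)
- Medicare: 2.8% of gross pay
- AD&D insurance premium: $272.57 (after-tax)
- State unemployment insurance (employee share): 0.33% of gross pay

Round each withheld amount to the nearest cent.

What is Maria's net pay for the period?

State unemployment insurance (employee share): $2,913.69 × 0.0033 = $9.62
Medicare: $2,913.69 × 0.028 = $81.58
AD&D insurance premium: $272.57
Union dues: $75.44
Total deductions = $9.62 + $81.58 + $272.57 + $75.44 = $439.21
Net pay = $2,913.69 − $439.21 = $2,474.48

$2,474.48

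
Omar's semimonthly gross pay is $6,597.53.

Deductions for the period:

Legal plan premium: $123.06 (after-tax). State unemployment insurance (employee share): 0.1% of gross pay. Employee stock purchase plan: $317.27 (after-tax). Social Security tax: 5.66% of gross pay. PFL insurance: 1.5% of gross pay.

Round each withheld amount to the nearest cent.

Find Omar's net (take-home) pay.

State unemployment insurance (employee share): $6,597.53 × 0.001 = $6.60
PFL insurance: $6,597.53 × 0.015 = $98.96
Social Security tax: $6,597.53 × 0.0566 = $373.42
Legal plan premium: $123.06
Employee stock purchase plan: $317.27
Total deductions = $6.60 + $98.96 + $373.42 + $123.06 + $317.27 = $919.31
Net pay = $6,597.53 − $919.31 = $5,678.22

$5,678.22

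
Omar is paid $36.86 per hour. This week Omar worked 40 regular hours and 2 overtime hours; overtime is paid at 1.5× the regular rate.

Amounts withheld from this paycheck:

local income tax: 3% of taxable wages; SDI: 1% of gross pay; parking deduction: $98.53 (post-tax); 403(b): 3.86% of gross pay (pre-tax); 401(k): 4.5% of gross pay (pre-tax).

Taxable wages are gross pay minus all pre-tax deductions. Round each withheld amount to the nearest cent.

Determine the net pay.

$1,294.53

Regular pay: 40 × $36.86 = $1,474.40
Overtime pay: 2 × $36.86 × 1.5 = $110.58
Gross pay = $1,474.40 + $110.58 = $1,584.98
403(b): $1,584.98 × 0.0386 = $61.18
401(k): $1,584.98 × 0.045 = $71.32
Pre-tax total = $61.18 + $71.32 = $132.50
Taxable wages = $1,584.98 − $132.50 = $1,452.48
Local income tax: $1,452.48 × 0.03 = $43.57
SDI: $1,584.98 × 0.01 = $15.85
Parking deduction: $98.53
Total deductions = $61.18 + $71.32 + $43.57 + $15.85 + $98.53 = $290.45
Net pay = $1,584.98 − $290.45 = $1,294.53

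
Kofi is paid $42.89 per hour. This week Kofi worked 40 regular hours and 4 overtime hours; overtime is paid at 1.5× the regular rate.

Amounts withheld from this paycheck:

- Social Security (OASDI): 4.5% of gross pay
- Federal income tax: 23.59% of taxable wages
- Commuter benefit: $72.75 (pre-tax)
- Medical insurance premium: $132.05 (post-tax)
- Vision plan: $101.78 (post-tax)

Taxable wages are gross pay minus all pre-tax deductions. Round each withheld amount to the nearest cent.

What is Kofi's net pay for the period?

Regular pay: 40 × $42.89 = $1,715.60
Overtime pay: 4 × $42.89 × 1.5 = $257.34
Gross pay = $1,715.60 + $257.34 = $1,972.94
Commuter benefit: $72.75
Taxable wages = $1,972.94 − $72.75 = $1,900.19
Federal income tax: $1,900.19 × 0.2359 = $448.25
Social Security (OASDI): $1,972.94 × 0.045 = $88.78
Medical insurance premium: $132.05
Vision plan: $101.78
Total deductions = $72.75 + $448.25 + $88.78 + $132.05 + $101.78 = $843.61
Net pay = $1,972.94 − $843.61 = $1,129.33

$1,129.33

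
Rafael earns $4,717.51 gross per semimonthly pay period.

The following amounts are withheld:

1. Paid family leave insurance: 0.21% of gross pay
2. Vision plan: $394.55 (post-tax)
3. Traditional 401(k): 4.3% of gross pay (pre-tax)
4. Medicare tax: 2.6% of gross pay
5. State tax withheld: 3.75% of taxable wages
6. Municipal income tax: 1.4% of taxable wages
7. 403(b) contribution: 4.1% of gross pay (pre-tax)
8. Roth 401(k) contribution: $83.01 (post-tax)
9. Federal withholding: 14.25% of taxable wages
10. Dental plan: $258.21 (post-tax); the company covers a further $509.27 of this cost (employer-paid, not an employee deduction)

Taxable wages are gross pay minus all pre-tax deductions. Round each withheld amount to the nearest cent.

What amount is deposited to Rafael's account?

$2,614.57

403(b) contribution: $4,717.51 × 0.041 = $193.42
Traditional 401(k): $4,717.51 × 0.043 = $202.85
Pre-tax total = $193.42 + $202.85 = $396.27
Taxable wages = $4,717.51 − $396.27 = $4,321.24
Federal withholding: $4,321.24 × 0.1425 = $615.78
State tax withheld: $4,321.24 × 0.0375 = $162.05
Municipal income tax: $4,321.24 × 0.014 = $60.50
Medicare tax: $4,717.51 × 0.026 = $122.66
Paid family leave insurance: $4,717.51 × 0.0021 = $9.91
Vision plan: $394.55
Dental plan: $258.21
Roth 401(k) contribution: $83.01
(Employer's $509.27 toward dental plan is not withheld from the employee.)
Total deductions = $193.42 + $202.85 + $615.78 + $162.05 + $60.50 + $122.66 + $9.91 + $394.55 + $258.21 + $83.01 = $2,102.94
Net pay = $4,717.51 − $2,102.94 = $2,614.57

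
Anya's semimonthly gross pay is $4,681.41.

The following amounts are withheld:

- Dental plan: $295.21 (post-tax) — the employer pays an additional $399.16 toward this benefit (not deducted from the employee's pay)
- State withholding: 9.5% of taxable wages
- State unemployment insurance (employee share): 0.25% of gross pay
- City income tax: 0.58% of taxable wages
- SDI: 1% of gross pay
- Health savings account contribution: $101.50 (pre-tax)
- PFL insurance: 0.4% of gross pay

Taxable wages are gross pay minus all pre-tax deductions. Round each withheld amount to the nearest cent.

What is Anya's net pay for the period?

$3,745.81

Health savings account contribution: $101.50
Taxable wages = $4,681.41 − $101.50 = $4,579.91
State withholding: $4,579.91 × 0.095 = $435.09
City income tax: $4,579.91 × 0.0058 = $26.56
SDI: $4,681.41 × 0.01 = $46.81
State unemployment insurance (employee share): $4,681.41 × 0.0025 = $11.70
PFL insurance: $4,681.41 × 0.004 = $18.73
Dental plan: $295.21
(Employer's $399.16 toward dental plan is not withheld from the employee.)
Total deductions = $101.50 + $435.09 + $26.56 + $46.81 + $11.70 + $18.73 + $295.21 = $935.60
Net pay = $4,681.41 − $935.60 = $3,745.81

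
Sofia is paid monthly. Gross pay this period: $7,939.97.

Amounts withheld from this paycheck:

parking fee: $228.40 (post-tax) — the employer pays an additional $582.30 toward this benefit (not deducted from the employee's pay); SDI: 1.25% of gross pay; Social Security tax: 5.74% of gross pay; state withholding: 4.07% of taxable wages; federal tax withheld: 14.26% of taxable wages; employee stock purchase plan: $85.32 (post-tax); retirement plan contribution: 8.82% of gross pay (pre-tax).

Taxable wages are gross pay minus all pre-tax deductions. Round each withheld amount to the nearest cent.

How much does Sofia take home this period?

$5,043.91

Retirement plan contribution: $7,939.97 × 0.0882 = $700.31
Taxable wages = $7,939.97 − $700.31 = $7,239.66
Federal tax withheld: $7,239.66 × 0.1426 = $1,032.38
State withholding: $7,239.66 × 0.0407 = $294.65
Social Security tax: $7,939.97 × 0.0574 = $455.75
SDI: $7,939.97 × 0.0125 = $99.25
Parking fee: $228.40
Employee stock purchase plan: $85.32
(Employer's $582.30 toward parking fee is not withheld from the employee.)
Total deductions = $700.31 + $1,032.38 + $294.65 + $455.75 + $99.25 + $228.40 + $85.32 = $2,896.06
Net pay = $7,939.97 − $2,896.06 = $5,043.91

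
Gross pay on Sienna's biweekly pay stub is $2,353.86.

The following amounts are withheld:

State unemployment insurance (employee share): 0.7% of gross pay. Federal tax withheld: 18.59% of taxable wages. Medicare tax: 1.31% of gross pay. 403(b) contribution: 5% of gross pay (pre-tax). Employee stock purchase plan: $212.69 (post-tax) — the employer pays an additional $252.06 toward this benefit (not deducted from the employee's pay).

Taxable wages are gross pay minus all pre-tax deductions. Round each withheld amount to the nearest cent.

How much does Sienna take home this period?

$1,560.46

403(b) contribution: $2,353.86 × 0.05 = $117.69
Taxable wages = $2,353.86 − $117.69 = $2,236.17
Federal tax withheld: $2,236.17 × 0.1859 = $415.70
State unemployment insurance (employee share): $2,353.86 × 0.007 = $16.48
Medicare tax: $2,353.86 × 0.0131 = $30.84
Employee stock purchase plan: $212.69
(Employer's $252.06 toward employee stock purchase plan is not withheld from the employee.)
Total deductions = $117.69 + $415.70 + $16.48 + $30.84 + $212.69 = $793.40
Net pay = $2,353.86 − $793.40 = $1,560.46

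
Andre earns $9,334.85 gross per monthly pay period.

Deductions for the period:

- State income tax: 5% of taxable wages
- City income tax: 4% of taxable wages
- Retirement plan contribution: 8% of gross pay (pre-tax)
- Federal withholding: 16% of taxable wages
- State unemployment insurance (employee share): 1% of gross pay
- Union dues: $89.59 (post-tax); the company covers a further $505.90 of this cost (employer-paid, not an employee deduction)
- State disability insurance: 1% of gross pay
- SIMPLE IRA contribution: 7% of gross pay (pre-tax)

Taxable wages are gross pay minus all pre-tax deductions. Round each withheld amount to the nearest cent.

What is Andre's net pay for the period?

Retirement plan contribution: $9,334.85 × 0.08 = $746.79
SIMPLE IRA contribution: $9,334.85 × 0.07 = $653.44
Pre-tax total = $746.79 + $653.44 = $1,400.23
Taxable wages = $9,334.85 − $1,400.23 = $7,934.62
City income tax: $7,934.62 × 0.04 = $317.38
State income tax: $7,934.62 × 0.05 = $396.73
Federal withholding: $7,934.62 × 0.16 = $1,269.54
State disability insurance: $9,334.85 × 0.01 = $93.35
State unemployment insurance (employee share): $9,334.85 × 0.01 = $93.35
Union dues: $89.59
(Employer's $505.90 toward union dues is not withheld from the employee.)
Total deductions = $746.79 + $653.44 + $317.38 + $396.73 + $1,269.54 + $93.35 + $93.35 + $89.59 = $3,660.17
Net pay = $9,334.85 − $3,660.17 = $5,674.68

$5,674.68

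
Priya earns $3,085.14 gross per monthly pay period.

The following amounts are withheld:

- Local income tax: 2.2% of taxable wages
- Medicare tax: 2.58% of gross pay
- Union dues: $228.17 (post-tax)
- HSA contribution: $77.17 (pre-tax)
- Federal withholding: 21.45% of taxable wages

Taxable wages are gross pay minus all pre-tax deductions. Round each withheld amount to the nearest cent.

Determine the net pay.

$1,988.81

HSA contribution: $77.17
Taxable wages = $3,085.14 − $77.17 = $3,007.97
Local income tax: $3,007.97 × 0.022 = $66.18
Federal withholding: $3,007.97 × 0.2145 = $645.21
Medicare tax: $3,085.14 × 0.0258 = $79.60
Union dues: $228.17
Total deductions = $77.17 + $66.18 + $645.21 + $79.60 + $228.17 = $1,096.33
Net pay = $3,085.14 − $1,096.33 = $1,988.81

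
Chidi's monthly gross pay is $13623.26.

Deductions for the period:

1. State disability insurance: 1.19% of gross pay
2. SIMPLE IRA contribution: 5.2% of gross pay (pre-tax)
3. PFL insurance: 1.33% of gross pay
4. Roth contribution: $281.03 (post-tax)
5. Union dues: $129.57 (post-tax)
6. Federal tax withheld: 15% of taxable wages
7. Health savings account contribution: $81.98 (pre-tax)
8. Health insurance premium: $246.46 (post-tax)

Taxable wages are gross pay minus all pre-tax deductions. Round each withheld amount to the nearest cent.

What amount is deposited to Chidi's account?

Health savings account contribution: $81.98
SIMPLE IRA contribution: $13623.26 × 0.052 = $708.41
Pre-tax total = $81.98 + $708.41 = $790.39
Taxable wages = $13623.26 − $790.39 = $12832.87
Federal tax withheld: $12832.87 × 0.15 = $1924.93
PFL insurance: $13623.26 × 0.0133 = $181.19
State disability insurance: $13623.26 × 0.0119 = $162.12
Union dues: $129.57
Health insurance premium: $246.46
Roth contribution: $281.03
Total deductions = $81.98 + $708.41 + $1924.93 + $181.19 + $162.12 + $129.57 + $246.46 + $281.03 = $3715.69
Net pay = $13623.26 − $3715.69 = $9907.57

$9907.57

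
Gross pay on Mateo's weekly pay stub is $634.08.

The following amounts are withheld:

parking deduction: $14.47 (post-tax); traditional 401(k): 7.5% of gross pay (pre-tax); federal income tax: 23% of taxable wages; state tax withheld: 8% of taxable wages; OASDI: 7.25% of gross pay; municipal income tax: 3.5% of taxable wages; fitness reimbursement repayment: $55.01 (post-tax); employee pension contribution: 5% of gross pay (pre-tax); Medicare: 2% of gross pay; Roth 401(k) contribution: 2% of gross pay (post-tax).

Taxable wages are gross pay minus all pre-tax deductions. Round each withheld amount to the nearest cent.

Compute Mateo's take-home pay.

Traditional 401(k): $634.08 × 0.075 = $47.56
Employee pension contribution: $634.08 × 0.05 = $31.70
Pre-tax total = $47.56 + $31.70 = $79.26
Taxable wages = $634.08 − $79.26 = $554.82
State tax withheld: $554.82 × 0.08 = $44.39
Federal income tax: $554.82 × 0.23 = $127.61
Municipal income tax: $554.82 × 0.035 = $19.42
OASDI: $634.08 × 0.0725 = $45.97
Medicare: $634.08 × 0.02 = $12.68
Parking deduction: $14.47
Fitness reimbursement repayment: $55.01
Roth 401(k) contribution: $634.08 × 0.02 = $12.68
Total deductions = $47.56 + $31.70 + $44.39 + $127.61 + $19.42 + $45.97 + $12.68 + $14.47 + $55.01 + $12.68 = $411.49
Net pay = $634.08 − $411.49 = $222.59

$222.59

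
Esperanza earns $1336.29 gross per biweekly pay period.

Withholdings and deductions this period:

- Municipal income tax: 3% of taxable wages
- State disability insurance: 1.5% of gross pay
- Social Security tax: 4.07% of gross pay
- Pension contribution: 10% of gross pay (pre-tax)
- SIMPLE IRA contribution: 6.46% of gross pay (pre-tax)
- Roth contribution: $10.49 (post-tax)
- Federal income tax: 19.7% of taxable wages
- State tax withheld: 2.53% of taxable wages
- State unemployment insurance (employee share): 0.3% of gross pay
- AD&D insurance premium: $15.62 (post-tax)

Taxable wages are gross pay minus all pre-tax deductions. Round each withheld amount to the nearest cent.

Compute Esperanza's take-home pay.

SIMPLE IRA contribution: $1336.29 × 0.0646 = $86.32
Pension contribution: $1336.29 × 0.1 = $133.63
Pre-tax total = $86.32 + $133.63 = $219.95
Taxable wages = $1336.29 − $219.95 = $1116.34
Federal income tax: $1116.34 × 0.197 = $219.92
Municipal income tax: $1116.34 × 0.03 = $33.49
State tax withheld: $1116.34 × 0.0253 = $28.24
State unemployment insurance (employee share): $1336.29 × 0.003 = $4.01
Social Security tax: $1336.29 × 0.0407 = $54.39
State disability insurance: $1336.29 × 0.015 = $20.04
AD&D insurance premium: $15.62
Roth contribution: $10.49
Total deductions = $86.32 + $133.63 + $219.92 + $33.49 + $28.24 + $4.01 + $54.39 + $20.04 + $15.62 + $10.49 = $606.15
Net pay = $1336.29 − $606.15 = $730.14

$730.14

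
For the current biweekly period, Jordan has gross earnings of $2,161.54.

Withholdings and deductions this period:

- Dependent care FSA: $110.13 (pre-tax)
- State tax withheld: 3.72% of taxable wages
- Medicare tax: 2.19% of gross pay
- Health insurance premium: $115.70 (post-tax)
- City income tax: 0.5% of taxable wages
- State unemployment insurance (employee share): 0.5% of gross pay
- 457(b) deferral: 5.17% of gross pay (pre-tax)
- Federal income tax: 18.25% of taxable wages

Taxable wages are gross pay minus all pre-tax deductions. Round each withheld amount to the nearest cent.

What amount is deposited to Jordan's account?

$1,329.96

Dependent care FSA: $110.13
457(b) deferral: $2,161.54 × 0.0517 = $111.75
Pre-tax total = $110.13 + $111.75 = $221.88
Taxable wages = $2,161.54 − $221.88 = $1,939.66
State tax withheld: $1,939.66 × 0.0372 = $72.16
Federal income tax: $1,939.66 × 0.1825 = $353.99
City income tax: $1,939.66 × 0.005 = $9.70
Medicare tax: $2,161.54 × 0.0219 = $47.34
State unemployment insurance (employee share): $2,161.54 × 0.005 = $10.81
Health insurance premium: $115.70
Total deductions = $110.13 + $111.75 + $72.16 + $353.99 + $9.70 + $47.34 + $10.81 + $115.70 = $831.58
Net pay = $2,161.54 − $831.58 = $1,329.96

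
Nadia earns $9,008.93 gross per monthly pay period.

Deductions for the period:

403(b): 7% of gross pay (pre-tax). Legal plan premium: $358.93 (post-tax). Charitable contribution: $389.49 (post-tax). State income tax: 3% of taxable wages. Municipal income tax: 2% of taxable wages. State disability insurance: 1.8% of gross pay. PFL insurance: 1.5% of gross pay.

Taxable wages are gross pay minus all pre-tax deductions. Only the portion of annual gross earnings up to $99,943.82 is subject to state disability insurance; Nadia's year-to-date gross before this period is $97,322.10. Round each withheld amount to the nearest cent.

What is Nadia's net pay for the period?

$7,028.64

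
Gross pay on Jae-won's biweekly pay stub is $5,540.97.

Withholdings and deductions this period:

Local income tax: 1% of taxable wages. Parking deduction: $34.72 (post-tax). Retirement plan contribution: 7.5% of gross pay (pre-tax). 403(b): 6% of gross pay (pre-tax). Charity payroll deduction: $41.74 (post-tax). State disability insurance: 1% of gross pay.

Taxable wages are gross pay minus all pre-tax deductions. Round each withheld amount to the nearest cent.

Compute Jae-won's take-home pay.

$4,613.14

Retirement plan contribution: $5,540.97 × 0.075 = $415.57
403(b): $5,540.97 × 0.06 = $332.46
Pre-tax total = $415.57 + $332.46 = $748.03
Taxable wages = $5,540.97 − $748.03 = $4,792.94
Local income tax: $4,792.94 × 0.01 = $47.93
State disability insurance: $5,540.97 × 0.01 = $55.41
Charity payroll deduction: $41.74
Parking deduction: $34.72
Total deductions = $415.57 + $332.46 + $47.93 + $55.41 + $41.74 + $34.72 = $927.83
Net pay = $5,540.97 − $927.83 = $4,613.14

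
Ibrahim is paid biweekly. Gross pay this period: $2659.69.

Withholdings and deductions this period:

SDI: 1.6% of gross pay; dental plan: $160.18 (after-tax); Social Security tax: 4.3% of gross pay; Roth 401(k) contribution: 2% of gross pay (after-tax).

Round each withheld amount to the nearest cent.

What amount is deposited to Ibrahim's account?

Social Security tax: $2659.69 × 0.043 = $114.37
SDI: $2659.69 × 0.016 = $42.56
Roth 401(k) contribution: $2659.69 × 0.02 = $53.19
Dental plan: $160.18
Total deductions = $114.37 + $42.56 + $53.19 + $160.18 = $370.30
Net pay = $2659.69 − $370.30 = $2289.39

$2289.39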